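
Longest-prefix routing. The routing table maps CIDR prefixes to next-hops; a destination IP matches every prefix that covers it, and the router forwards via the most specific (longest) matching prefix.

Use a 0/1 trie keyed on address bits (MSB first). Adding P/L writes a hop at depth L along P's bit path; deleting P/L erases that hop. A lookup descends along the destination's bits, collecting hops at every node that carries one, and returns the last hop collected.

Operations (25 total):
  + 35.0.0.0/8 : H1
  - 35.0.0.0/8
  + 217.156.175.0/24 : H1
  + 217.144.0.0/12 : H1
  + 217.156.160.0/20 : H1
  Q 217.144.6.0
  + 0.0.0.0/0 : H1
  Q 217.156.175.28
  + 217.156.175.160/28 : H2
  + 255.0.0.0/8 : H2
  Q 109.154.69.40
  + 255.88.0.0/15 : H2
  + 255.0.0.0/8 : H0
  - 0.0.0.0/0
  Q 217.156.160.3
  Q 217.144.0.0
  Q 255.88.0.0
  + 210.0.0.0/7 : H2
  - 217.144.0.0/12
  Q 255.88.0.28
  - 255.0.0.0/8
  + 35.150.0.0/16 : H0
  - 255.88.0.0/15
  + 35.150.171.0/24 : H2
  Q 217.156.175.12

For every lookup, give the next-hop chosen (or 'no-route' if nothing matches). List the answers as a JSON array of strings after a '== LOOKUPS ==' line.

Apply in order:
  add 35.0.0.0/8 -> H1 at depth 8
  del 35.0.0.0/8 (clear depth 8)
  add 217.156.175.0/24 -> H1 at depth 24
  add 217.144.0.0/12 -> H1 at depth 12
  add 217.156.160.0/20 -> H1 at depth 20
  ? 217.144.6.0  path d0:-→d1:-→d2:-→d3:-→d4:-→d5:-→d6:-→d7:-→d8:-→d9:-→d10:-→d11:-→d12:H1  best=H1
  add 0.0.0.0/0 -> H1 at depth 0
  ? 217.156.175.28  path d0:H1→d1:-→d2:-→d3:-→d4:-→d5:-→d6:-→d7:-→d8:-→d9:-→d10:-→d11:-→d12:H1→d13:-→d14:-→d15:-→d16:-→d17:-→d18:-→d19:-→d20:H1→d21:-→d22:-→d23:-→d24:H1  best=H1
  add 217.156.175.160/28 -> H2 at depth 28
  add 255.0.0.0/8 -> H2 at depth 8
  ? 109.154.69.40  path d0:H1→d1:-  best=H1
  add 255.88.0.0/15 -> H2 at depth 15
  add 255.0.0.0/8 -> H0 at depth 8
  del 0.0.0.0/0 (clear depth 0)
  ? 217.156.160.3  path d0:-→d1:-→d2:-→d3:-→d4:-→d5:-→d6:-→d7:-→d8:-→d9:-→d10:-→d11:-→d12:H1→d13:-→d14:-→d15:-→d16:-→d17:-→d18:-→d19:-→d20:H1  best=H1
  ? 217.144.0.0  path d0:-→d1:-→d2:-→d3:-→d4:-→d5:-→d6:-→d7:-→d8:-→d9:-→d10:-→d11:-→d12:H1  best=H1
  ? 255.88.0.0  path d0:-→d1:-→d2:-→d3:-→d4:-→d5:-→d6:-→d7:-→d8:H0→d9:-→d10:-→d11:-→d12:-→d13:-→d14:-→d15:H2  best=H2
  add 210.0.0.0/7 -> H2 at depth 7
  del 217.144.0.0/12 (clear depth 12)
  ? 255.88.0.28  path d0:-→d1:-→d2:-→d3:-→d4:-→d5:-→d6:-→d7:-→d8:H0→d9:-→d10:-→d11:-→d12:-→d13:-→d14:-→d15:H2  best=H2
  del 255.0.0.0/8 (clear depth 8)
  add 35.150.0.0/16 -> H0 at depth 16
  del 255.88.0.0/15 (clear depth 15)
  add 35.150.171.0/24 -> H2 at depth 24
  ? 217.156.175.12  path d0:-→d1:-→d2:-→d3:-→d4:-→d5:-→d6:-→d7:-→d8:-→d9:-→d10:-→d11:-→d12:-→d13:-→d14:-→d15:-→d16:-→d17:-→d18:-→d19:-→d20:H1→d21:-→d22:-→d23:-→d24:H1  best=H1

== LOOKUPS ==
["H1","H1","H1","H1","H1","H2","H2","H1"]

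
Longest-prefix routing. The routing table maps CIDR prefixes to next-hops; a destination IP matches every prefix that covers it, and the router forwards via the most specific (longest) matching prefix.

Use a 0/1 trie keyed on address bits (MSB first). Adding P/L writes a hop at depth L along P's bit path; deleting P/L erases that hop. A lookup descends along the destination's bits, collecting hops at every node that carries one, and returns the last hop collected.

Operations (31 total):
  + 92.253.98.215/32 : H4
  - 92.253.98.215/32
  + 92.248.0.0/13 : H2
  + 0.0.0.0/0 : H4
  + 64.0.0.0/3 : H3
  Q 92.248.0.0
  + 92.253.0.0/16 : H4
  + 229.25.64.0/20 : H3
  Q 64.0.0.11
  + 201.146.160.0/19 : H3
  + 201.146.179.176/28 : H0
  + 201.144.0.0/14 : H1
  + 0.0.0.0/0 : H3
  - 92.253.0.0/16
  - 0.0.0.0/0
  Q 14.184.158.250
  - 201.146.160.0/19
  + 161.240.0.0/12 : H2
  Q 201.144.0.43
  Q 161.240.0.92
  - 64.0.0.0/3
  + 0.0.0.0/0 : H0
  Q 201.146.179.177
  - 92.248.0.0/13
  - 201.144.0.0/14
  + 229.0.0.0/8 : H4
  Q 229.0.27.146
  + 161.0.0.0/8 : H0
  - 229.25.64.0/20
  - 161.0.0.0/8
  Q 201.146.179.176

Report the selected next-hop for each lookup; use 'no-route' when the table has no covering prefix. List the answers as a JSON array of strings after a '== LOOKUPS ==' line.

Trace:
  + 92.253.98.215/32 (H4) depth=32
  - 92.253.98.215/32 clear@32
  + 92.248.0.0/13 (H2) depth=13
  + 0.0.0.0/0 (H4) depth=0
  + 64.0.0.0/3 (H3) depth=3
  Q 92.248.0.0: descend 0101110011111 ; hops seen [H4,H3,H2] ; pick H2
  + 92.253.0.0/16 (H4) depth=16
  + 229.25.64.0/20 (H3) depth=20
  Q 64.0.0.11: descend 010 ; hops seen [H4,H3] ; pick H3
  + 201.146.160.0/19 (H3) depth=19
  + 201.146.179.176/28 (H0) depth=28
  + 201.144.0.0/14 (H1) depth=14
  + 0.0.0.0/0 (H3) depth=0
  - 92.253.0.0/16 clear@16
  - 0.0.0.0/0 clear@0
  Q 14.184.158.250: descend 0 ; hops seen [∅] ; pick no-route
  - 201.146.160.0/19 clear@19
  + 161.240.0.0/12 (H2) depth=12
  Q 201.144.0.43: descend 11001001100100 ; hops seen [H1] ; pick H1
  Q 161.240.0.92: descend 101000011111 ; hops seen [H2] ; pick H2
  - 64.0.0.0/3 clear@3
  + 0.0.0.0/0 (H0) depth=0
  Q 201.146.179.177: descend 1100100110010010101100111011 ; hops seen [H0,H1,H0] ; pick H0
  - 92.248.0.0/13 clear@13
  - 201.144.0.0/14 clear@14
  + 229.0.0.0/8 (H4) depth=8
  Q 229.0.27.146: descend 11100101000 ; hops seen [H0,H4] ; pick H4
  + 161.0.0.0/8 (H0) depth=8
  - 229.25.64.0/20 clear@20
  - 161.0.0.0/8 clear@8
  Q 201.146.179.176: descend 1100100110010010101100111011 ; hops seen [H0,H0] ; pick H0

== LOOKUPS ==
["H2","H3","no-route","H1","H2","H0","H4","H0"]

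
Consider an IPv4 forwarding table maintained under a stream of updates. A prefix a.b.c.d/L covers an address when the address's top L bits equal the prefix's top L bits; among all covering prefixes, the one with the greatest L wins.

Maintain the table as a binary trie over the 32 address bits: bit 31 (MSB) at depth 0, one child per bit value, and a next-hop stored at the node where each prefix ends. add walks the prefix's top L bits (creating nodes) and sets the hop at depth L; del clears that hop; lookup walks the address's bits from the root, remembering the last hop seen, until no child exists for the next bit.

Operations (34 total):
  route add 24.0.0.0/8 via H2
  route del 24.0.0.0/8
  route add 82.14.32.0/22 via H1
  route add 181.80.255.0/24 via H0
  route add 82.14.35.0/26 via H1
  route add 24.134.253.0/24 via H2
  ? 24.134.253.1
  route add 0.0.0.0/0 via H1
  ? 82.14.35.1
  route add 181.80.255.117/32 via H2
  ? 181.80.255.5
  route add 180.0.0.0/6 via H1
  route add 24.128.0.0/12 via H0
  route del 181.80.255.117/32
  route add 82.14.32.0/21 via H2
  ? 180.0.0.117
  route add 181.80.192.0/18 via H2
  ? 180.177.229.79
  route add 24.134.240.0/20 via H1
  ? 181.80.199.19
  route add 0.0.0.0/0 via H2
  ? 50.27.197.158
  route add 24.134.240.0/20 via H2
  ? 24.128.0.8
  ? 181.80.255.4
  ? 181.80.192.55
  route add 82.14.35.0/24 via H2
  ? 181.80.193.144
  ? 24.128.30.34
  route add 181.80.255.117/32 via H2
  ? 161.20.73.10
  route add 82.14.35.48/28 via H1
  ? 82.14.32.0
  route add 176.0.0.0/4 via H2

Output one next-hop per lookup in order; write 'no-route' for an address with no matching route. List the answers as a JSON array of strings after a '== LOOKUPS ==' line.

Trace:
  add 24.0.0.0/8 -> H2 at depth 8
  del 24.0.0.0/8 (clear depth 8)
  add 82.14.32.0/22 -> H1 at depth 22
  add 181.80.255.0/24 -> H0 at depth 24
  add 82.14.35.0/26 -> H1 at depth 26
  add 24.134.253.0/24 -> H2 at depth 24
  Q 24.134.253.1: descend 000110001000011011111101 ; hops seen [H2] ; pick H2
  add 0.0.0.0/0 -> H1 at depth 0
  Q 82.14.35.1: descend 01010010000011100010001100 ; hops seen [H1,H1,H1] ; pick H1
  add 181.80.255.117/32 -> H2 at depth 32
  Q 181.80.255.5: descend 1011010101010000111111110 ; hops seen [H1,H0] ; pick H0
  add 180.0.0.0/6 -> H1 at depth 6
  add 24.128.0.0/12 -> H0 at depth 12
  del 181.80.255.117/32 (clear depth 32)
  add 82.14.32.0/21 -> H2 at depth 21
  Q 180.0.0.117: descend 1011010 ; hops seen [H1,H1] ; pick H1
  add 181.80.192.0/18 -> H2 at depth 18
  Q 180.177.229.79: descend 1011010 ; hops seen [H1,H1] ; pick H1
  add 24.134.240.0/20 -> H1 at depth 20
  Q 181.80.199.19: descend 101101010101000011 ; hops seen [H1,H1,H2] ; pick H2
  add 0.0.0.0/0 -> H2 at depth 0
  Q 50.27.197.158: descend 00 ; hops seen [H2] ; pick H2
  add 24.134.240.0/20 -> H2 at depth 20
  Q 24.128.0.8: descend 0001100010000 ; hops seen [H2,H0] ; pick H0
  Q 181.80.255.4: descend 1011010101010000111111110 ; hops seen [H2,H1,H2,H0] ; pick H0
  Q 181.80.192.55: descend 101101010101000011 ; hops seen [H2,H1,H2] ; pick H2
  add 82.14.35.0/24 -> H2 at depth 24
  Q 181.80.193.144: descend 101101010101000011 ; hops seen [H2,H1,H2] ; pick H2
  Q 24.128.30.34: descend 0001100010000 ; hops seen [H2,H0] ; pick H0
  add 181.80.255.117/32 -> H2 at depth 32
  Q 161.20.73.10: descend 101 ; hops seen [H2] ; pick H2
  add 82.14.35.48/28 -> H1 at depth 28
  Q 82.14.32.0: descend 0101001000001110001000 ; hops seen [H2,H2,H1] ; pick H1
  add 176.0.0.0/4 -> H2 at depth 4

== LOOKUPS ==
["H2","H1","H0","H1","H1","H2","H2","H0","H0","H2","H2","H0","H2","H1"]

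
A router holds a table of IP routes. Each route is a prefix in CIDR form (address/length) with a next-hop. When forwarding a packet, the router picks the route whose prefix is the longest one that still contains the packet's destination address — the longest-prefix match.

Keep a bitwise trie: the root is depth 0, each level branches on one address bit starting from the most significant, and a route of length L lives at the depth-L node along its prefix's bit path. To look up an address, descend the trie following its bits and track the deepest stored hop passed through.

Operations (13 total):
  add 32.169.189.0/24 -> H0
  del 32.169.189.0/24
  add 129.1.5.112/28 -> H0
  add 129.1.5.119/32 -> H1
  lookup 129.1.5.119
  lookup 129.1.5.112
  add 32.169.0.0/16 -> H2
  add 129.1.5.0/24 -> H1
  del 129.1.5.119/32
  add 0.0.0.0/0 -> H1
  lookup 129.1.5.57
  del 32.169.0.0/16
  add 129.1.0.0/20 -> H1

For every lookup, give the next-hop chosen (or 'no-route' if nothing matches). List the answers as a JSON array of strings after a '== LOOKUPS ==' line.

Process each operation:
  add 32.169.189.0/24 -> H0 at depth 24
  - 32.169.189.0/24 clear@24
  add 129.1.5.112/28 -> H0 at depth 28
  add 129.1.5.119/32 -> H1 at depth 32
  Q 129.1.5.119: descend 10000001000000010000010101110111 ; hops seen [H0,H1] ; pick H1
  Q 129.1.5.112: descend 10000001000000010000010101110 ; hops seen [H0] ; pick H0
  add 32.169.0.0/16 -> H2 at depth 16
  add 129.1.5.0/24 -> H1 at depth 24
  - 129.1.5.119/32 clear@32
  add 0.0.0.0/0 -> H1 at depth 0
  Q 129.1.5.57: descend 1000000100000001000001010 ; hops seen [H1,H1] ; pick H1
  - 32.169.0.0/16 clear@16
  add 129.1.0.0/20 -> H1 at depth 20

== LOOKUPS ==
["H1","H0","H1"]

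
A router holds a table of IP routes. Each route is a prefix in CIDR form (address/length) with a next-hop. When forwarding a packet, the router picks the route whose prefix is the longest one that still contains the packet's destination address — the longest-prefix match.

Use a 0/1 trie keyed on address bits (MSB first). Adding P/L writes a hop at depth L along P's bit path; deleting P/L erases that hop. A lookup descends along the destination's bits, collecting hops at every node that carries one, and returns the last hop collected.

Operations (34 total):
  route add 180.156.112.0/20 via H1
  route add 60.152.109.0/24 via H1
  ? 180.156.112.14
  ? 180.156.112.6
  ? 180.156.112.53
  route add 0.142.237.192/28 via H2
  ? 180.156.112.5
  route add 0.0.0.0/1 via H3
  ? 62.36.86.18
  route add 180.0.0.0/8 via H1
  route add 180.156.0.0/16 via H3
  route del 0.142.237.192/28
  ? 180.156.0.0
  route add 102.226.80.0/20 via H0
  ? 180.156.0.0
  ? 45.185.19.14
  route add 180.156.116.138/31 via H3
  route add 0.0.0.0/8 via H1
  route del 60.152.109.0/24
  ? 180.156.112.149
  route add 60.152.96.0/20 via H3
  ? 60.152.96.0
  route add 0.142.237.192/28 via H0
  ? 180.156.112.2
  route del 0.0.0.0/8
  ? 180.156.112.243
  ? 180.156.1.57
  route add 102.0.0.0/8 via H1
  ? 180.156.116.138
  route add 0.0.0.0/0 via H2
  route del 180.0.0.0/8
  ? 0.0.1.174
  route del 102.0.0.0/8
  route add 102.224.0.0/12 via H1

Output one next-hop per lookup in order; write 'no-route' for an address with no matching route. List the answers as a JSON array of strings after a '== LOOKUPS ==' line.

Process each operation:
  + 180.156.112.0/20 (H1) depth=20
  + 60.152.109.0/24 (H1) depth=24
  lookup 180.156.112.14: bits 10110100100111000111 walk d0:-→d1:-→d2:-→d3:-→d4:-→d5:-→d6:-→d7:-→d8:-→d9:-→d10:-→d11:-→d12:-→d13:-→d14:-→d15:-→d16:-→d17:-→d18:-→d19:-→d20:H1 -> H1
  lookup 180.156.112.6: bits 10110100100111000111 walk d0:-→d1:-→d2:-→d3:-→d4:-→d5:-→d6:-→d7:-→d8:-→d9:-→d10:-→d11:-→d12:-→d13:-→d14:-→d15:-→d16:-→d17:-→d18:-→d19:-→d20:H1 -> H1
  lookup 180.156.112.53: bits 10110100100111000111 walk d0:-→d1:-→d2:-→d3:-→d4:-→d5:-→d6:-→d7:-→d8:-→d9:-→d10:-→d11:-→d12:-→d13:-→d14:-→d15:-→d16:-→d17:-→d18:-→d19:-→d20:H1 -> H1
  + 0.142.237.192/28 (H2) depth=28
  lookup 180.156.112.5: bits 10110100100111000111 walk d0:-→d1:-→d2:-→d3:-→d4:-→d5:-→d6:-→d7:-→d8:-→d9:-→d10:-→d11:-→d12:-→d13:-→d14:-→d15:-→d16:-→d17:-→d18:-→d19:-→d20:H1 -> H1
  + 0.0.0.0/1 (H3) depth=1
  lookup 62.36.86.18: bits 001111 walk d0:-→d1:H3→d2:-→d3:-→d4:-→d5:-→d6:- -> H3
  + 180.0.0.0/8 (H1) depth=8
  + 180.156.0.0/16 (H3) depth=16
  - 0.142.237.192/28 clear@28
  lookup 180.156.0.0: bits 10110100100111000 walk d0:-→d1:-→d2:-→d3:-→d4:-→d5:-→d6:-→d7:-→d8:H1→d9:-→d10:-→d11:-→d12:-→d13:-→d14:-→d15:-→d16:H3→d17:- -> H3
  + 102.226.80.0/20 (H0) depth=20
  lookup 180.156.0.0: bits 10110100100111000 walk d0:-→d1:-→d2:-→d3:-→d4:-→d5:-→d6:-→d7:-→d8:H1→d9:-→d10:-→d11:-→d12:-→d13:-→d14:-→d15:-→d16:H3→d17:- -> H3
  lookup 45.185.19.14: bits 001 walk d0:-→d1:H3→d2:-→d3:- -> H3
  + 180.156.116.138/31 (H3) depth=31
  + 0.0.0.0/8 (H1) depth=8
  - 60.152.109.0/24 clear@24
  lookup 180.156.112.149: bits 101101001001110001110 walk d0:-→d1:-→d2:-→d3:-→d4:-→d5:-→d6:-→d7:-→d8:H1→d9:-→d10:-→d11:-→d12:-→d13:-→d14:-→d15:-→d16:H3→d17:-→d18:-→d19:-→d20:H1→d21:- -> H1
  + 60.152.96.0/20 (H3) depth=20
  lookup 60.152.96.0: bits 00111100100110000110 walk d0:-→d1:H3→d2:-→d3:-→d4:-→d5:-→d6:-→d7:-→d8:-→d9:-→d10:-→d11:-→d12:-→d13:-→d14:-→d15:-→d16:-→d17:-→d18:-→d19:-→d20:H3 -> H3
  + 0.142.237.192/28 (H0) depth=28
  lookup 180.156.112.2: bits 101101001001110001110 walk d0:-→d1:-→d2:-→d3:-→d4:-→d5:-→d6:-→d7:-→d8:H1→d9:-→d10:-→d11:-→d12:-→d13:-→d14:-→d15:-→d16:H3→d17:-→d18:-→d19:-→d20:H1→d21:- -> H1
  - 0.0.0.0/8 clear@8
  lookup 180.156.112.243: bits 101101001001110001110 walk d0:-→d1:-→d2:-→d3:-→d4:-→d5:-→d6:-→d7:-→d8:H1→d9:-→d10:-→d11:-→d12:-→d13:-→d14:-→d15:-→d16:H3→d17:-→d18:-→d19:-→d20:H1→d21:- -> H1
  lookup 180.156.1.57: bits 10110100100111000 walk d0:-→d1:-→d2:-→d3:-→d4:-→d5:-→d6:-→d7:-→d8:H1→d9:-→d10:-→d11:-→d12:-→d13:-→d14:-→d15:-→d16:H3→d17:- -> H3
  + 102.0.0.0/8 (H1) depth=8
  lookup 180.156.116.138: bits 1011010010011100011101001000101 walk d0:-→d1:-→d2:-→d3:-→d4:-→d5:-→d6:-→d7:-→d8:H1→d9:-→d10:-→d11:-→d12:-→d13:-→d14:-→d15:-→d16:H3→d17:-→d18:-→d19:-→d20:H1→d21:-→d22:-→d23:-→d24:-→d25:-→d26:-→d27:-→d28:-→d29:-→d30:-→d31:H3 -> H3
  + 0.0.0.0/0 (H2) depth=0
  - 180.0.0.0/8 clear@8
  lookup 0.0.1.174: bits 00000000 walk d0:H2→d1:H3→d2:-→d3:-→d4:-→d5:-→d6:-→d7:-→d8:- -> H3
  - 102.0.0.0/8 clear@8
  + 102.224.0.0/12 (H1) depth=12

== LOOKUPS ==
["H1","H1","H1","H1","H3","H3","H3","H3","H1","H3","H1","H1","H3","H3","H3"]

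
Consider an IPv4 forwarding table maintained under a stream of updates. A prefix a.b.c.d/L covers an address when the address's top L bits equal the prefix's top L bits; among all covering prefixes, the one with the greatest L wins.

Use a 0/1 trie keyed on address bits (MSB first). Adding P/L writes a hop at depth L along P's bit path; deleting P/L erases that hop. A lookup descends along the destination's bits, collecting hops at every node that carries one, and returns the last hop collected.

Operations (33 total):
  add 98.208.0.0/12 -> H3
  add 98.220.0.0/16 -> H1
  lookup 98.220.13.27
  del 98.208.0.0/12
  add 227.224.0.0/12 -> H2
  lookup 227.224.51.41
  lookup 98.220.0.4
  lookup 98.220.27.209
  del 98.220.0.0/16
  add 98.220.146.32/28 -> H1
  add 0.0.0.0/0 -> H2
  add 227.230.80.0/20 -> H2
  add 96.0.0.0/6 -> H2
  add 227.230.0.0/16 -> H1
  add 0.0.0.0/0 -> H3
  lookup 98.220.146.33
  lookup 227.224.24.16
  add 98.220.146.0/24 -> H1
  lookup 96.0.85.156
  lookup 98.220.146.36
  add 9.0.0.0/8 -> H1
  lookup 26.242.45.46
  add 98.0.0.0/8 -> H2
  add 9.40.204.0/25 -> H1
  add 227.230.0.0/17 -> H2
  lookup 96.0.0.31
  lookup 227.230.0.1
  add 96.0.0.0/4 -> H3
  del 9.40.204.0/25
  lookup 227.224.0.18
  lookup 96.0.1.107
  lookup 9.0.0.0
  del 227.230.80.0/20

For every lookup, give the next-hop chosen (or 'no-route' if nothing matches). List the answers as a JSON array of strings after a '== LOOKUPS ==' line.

Apply in order:
  add 98.208.0.0/12 -> H3 at depth 12
  add 98.220.0.0/16 -> H1 at depth 16
  ? 98.220.13.27  path d0:-→d1:-→d2:-→d3:-→d4:-→d5:-→d6:-→d7:-→d8:-→d9:-→d10:-→d11:-→d12:H3→d13:-→d14:-→d15:-→d16:H1  best=H1
  del 98.208.0.0/12 (clear depth 12)
  add 227.224.0.0/12 -> H2 at depth 12
  ? 227.224.51.41  path d0:-→d1:-→d2:-→d3:-→d4:-→d5:-→d6:-→d7:-→d8:-→d9:-→d10:-→d11:-→d12:H2  best=H2
  ? 98.220.0.4  path d0:-→d1:-→d2:-→d3:-→d4:-→d5:-→d6:-→d7:-→d8:-→d9:-→d10:-→d11:-→d12:-→d13:-→d14:-→d15:-→d16:H1  best=H1
  ? 98.220.27.209  path d0:-→d1:-→d2:-→d3:-→d4:-→d5:-→d6:-→d7:-→d8:-→d9:-→d10:-→d11:-→d12:-→d13:-→d14:-→d15:-→d16:H1  best=H1
  del 98.220.0.0/16 (clear depth 16)
  add 98.220.146.32/28 -> H1 at depth 28
  add 0.0.0.0/0 -> H2 at depth 0
  add 227.230.80.0/20 -> H2 at depth 20
  add 96.0.0.0/6 -> H2 at depth 6
  add 227.230.0.0/16 -> H1 at depth 16
  add 0.0.0.0/0 -> H3 at depth 0
  ? 98.220.146.33  path d0:H3→d1:-→d2:-→d3:-→d4:-→d5:-→d6:H2→d7:-→d8:-→d9:-→d10:-→d11:-→d12:-→d13:-→d14:-→d15:-→d16:-→d17:-→d18:-→d19:-→d20:-→d21:-→d22:-→d23:-→d24:-→d25:-→d26:-→d27:-→d28:H1  best=H1
  ? 227.224.24.16  path d0:H3→d1:-→d2:-→d3:-→d4:-→d5:-→d6:-→d7:-→d8:-→d9:-→d10:-→d11:-→d12:H2→d13:-  best=H2
  add 98.220.146.0/24 -> H1 at depth 24
  ? 96.0.85.156  path d0:H3→d1:-→d2:-→d3:-→d4:-→d5:-→d6:H2  best=H2
  ? 98.220.146.36  path d0:H3→d1:-→d2:-→d3:-→d4:-→d5:-→d6:H2→d7:-→d8:-→d9:-→d10:-→d11:-→d12:-→d13:-→d14:-→d15:-→d16:-→d17:-→d18:-→d19:-→d20:-→d21:-→d22:-→d23:-→d24:H1→d25:-→d26:-→d27:-→d28:H1  best=H1
  add 9.0.0.0/8 -> H1 at depth 8
  ? 26.242.45.46  path d0:H3→d1:-→d2:-→d3:-  best=H3
  add 98.0.0.0/8 -> H2 at depth 8
  add 9.40.204.0/25 -> H1 at depth 25
  add 227.230.0.0/17 -> H2 at depth 17
  ? 96.0.0.31  path d0:H3→d1:-→d2:-→d3:-→d4:-→d5:-→d6:H2  best=H2
  ? 227.230.0.1  path d0:H3→d1:-→d2:-→d3:-→d4:-→d5:-→d6:-→d7:-→d8:-→d9:-→d10:-→d11:-→d12:H2→d13:-→d14:-→d15:-→d16:H1→d17:H2  best=H2
  add 96.0.0.0/4 -> H3 at depth 4
  del 9.40.204.0/25 (clear depth 25)
  ? 227.224.0.18  path d0:H3→d1:-→d2:-→d3:-→d4:-→d5:-→d6:-→d7:-→d8:-→d9:-→d10:-→d11:-→d12:H2→d13:-  best=H2
  ? 96.0.1.107  path d0:H3→d1:-→d2:-→d3:-→d4:H3→d5:-→d6:H2  best=H2
  ? 9.0.0.0  path d0:H3→d1:-→d2:-→d3:-→d4:-→d5:-→d6:-→d7:-→d8:H1→d9:-→d10:-  best=H1
  del 227.230.80.0/20 (clear depth 20)

== LOOKUPS ==
["H1","H2","H1","H1","H1","H2","H2","H1","H3","H2","H2","H2","H2","H1"]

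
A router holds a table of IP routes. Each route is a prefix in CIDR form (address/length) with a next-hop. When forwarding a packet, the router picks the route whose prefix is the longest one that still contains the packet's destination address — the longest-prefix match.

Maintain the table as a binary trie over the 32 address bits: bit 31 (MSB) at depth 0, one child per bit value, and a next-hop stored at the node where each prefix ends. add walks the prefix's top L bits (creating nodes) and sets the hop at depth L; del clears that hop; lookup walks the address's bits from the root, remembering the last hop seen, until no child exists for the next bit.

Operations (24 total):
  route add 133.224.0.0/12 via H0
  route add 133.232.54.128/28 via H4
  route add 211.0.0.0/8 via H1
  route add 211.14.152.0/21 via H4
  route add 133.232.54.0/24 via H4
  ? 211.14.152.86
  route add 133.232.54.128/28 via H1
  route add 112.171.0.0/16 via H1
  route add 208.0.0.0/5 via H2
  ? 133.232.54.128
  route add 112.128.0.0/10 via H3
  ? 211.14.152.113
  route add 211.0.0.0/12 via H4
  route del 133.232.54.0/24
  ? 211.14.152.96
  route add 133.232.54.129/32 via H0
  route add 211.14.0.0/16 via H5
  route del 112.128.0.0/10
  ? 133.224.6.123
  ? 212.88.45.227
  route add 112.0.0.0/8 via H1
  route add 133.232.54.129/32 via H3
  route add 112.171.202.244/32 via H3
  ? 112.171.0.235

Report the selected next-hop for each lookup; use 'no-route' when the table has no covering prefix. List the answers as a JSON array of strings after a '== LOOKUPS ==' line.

Trace:
  + 133.224.0.0/12 (H0) depth=12
  + 133.232.54.128/28 (H4) depth=28
  + 211.0.0.0/8 (H1) depth=8
  + 211.14.152.0/21 (H4) depth=21
  + 133.232.54.0/24 (H4) depth=24
  lookup 211.14.152.86: bits 110100110000111010011 walk d0:-→d1:-→d2:-→d3:-→d4:-→d5:-→d6:-→d7:-→d8:H1→d9:-→d10:-→d11:-→d12:-→d13:-→d14:-→d15:-→d16:-→d17:-→d18:-→d19:-→d20:-→d21:H4 -> H4
  + 133.232.54.128/28 (H1) depth=28
  + 112.171.0.0/16 (H1) depth=16
  + 208.0.0.0/5 (H2) depth=5
  lookup 133.232.54.128: bits 1000010111101000001101101000 walk d0:-→d1:-→d2:-→d3:-→d4:-→d5:-→d6:-→d7:-→d8:-→d9:-→d10:-→d11:-→d12:H0→d13:-→d14:-→d15:-→d16:-→d17:-→d18:-→d19:-→d20:-→d21:-→d22:-→d23:-→d24:H4→d25:-→d26:-→d27:-→d28:H1 -> H1
  + 112.128.0.0/10 (H3) depth=10
  lookup 211.14.152.113: bits 110100110000111010011 walk d0:-→d1:-→d2:-→d3:-→d4:-→d5:H2→d6:-→d7:-→d8:H1→d9:-→d10:-→d11:-→d12:-→d13:-→d14:-→d15:-→d16:-→d17:-→d18:-→d19:-→d20:-→d21:H4 -> H4
  + 211.0.0.0/12 (H4) depth=12
  del 133.232.54.0/24 (clear depth 24)
  lookup 211.14.152.96: bits 110100110000111010011 walk d0:-→d1:-→d2:-→d3:-→d4:-→d5:H2→d6:-→d7:-→d8:H1→d9:-→d10:-→d11:-→d12:H4→d13:-→d14:-→d15:-→d16:-→d17:-→d18:-→d19:-→d20:-→d21:H4 -> H4
  + 133.232.54.129/32 (H0) depth=32
  + 211.14.0.0/16 (H5) depth=16
  del 112.128.0.0/10 (clear depth 10)
  lookup 133.224.6.123: bits 100001011110 walk d0:-→d1:-→d2:-→d3:-→d4:-→d5:-→d6:-→d7:-→d8:-→d9:-→d10:-→d11:-→d12:H0 -> H0
  lookup 212.88.45.227: bits 11010 walk d0:-→d1:-→d2:-→d3:-→d4:-→d5:H2 -> H2
  + 112.0.0.0/8 (H1) depth=8
  + 133.232.54.129/32 (H3) depth=32
  + 112.171.202.244/32 (H3) depth=32
  lookup 112.171.0.235: bits 0111000010101011 walk d0:-→d1:-→d2:-→d3:-→d4:-→d5:-→d6:-→d7:-→d8:H1→d9:-→d10:-→d11:-→d12:-→d13:-→d14:-→d15:-→d16:H1 -> H1

== LOOKUPS ==
["H4","H1","H4","H4","H0","H2","H1"]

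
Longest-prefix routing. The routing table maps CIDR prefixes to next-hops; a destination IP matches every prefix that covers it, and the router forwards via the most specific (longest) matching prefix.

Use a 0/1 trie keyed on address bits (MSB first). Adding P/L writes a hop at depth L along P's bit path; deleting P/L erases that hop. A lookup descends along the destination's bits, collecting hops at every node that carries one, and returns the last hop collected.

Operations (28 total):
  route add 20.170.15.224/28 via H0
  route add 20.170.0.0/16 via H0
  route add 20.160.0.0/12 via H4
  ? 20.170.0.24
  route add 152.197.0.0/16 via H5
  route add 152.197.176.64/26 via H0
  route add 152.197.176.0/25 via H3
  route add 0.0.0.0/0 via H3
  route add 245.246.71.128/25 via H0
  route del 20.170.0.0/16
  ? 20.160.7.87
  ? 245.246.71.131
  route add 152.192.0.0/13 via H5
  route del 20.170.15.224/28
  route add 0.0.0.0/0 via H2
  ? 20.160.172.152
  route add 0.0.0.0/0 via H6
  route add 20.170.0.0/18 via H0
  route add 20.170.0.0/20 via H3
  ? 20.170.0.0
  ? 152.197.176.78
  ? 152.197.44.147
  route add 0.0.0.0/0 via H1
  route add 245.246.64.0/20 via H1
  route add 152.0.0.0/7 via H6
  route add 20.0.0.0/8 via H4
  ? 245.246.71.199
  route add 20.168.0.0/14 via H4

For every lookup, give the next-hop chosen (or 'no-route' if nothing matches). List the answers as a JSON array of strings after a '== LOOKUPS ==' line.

Trace:
  add 20.170.15.224/28 -> H0 at depth 28
  add 20.170.0.0/16 -> H0 at depth 16
  add 20.160.0.0/12 -> H4 at depth 12
  Q 20.170.0.24: descend 00010100101010100000 ; hops seen [H4,H0] ; pick H0
  add 152.197.0.0/16 -> H5 at depth 16
  add 152.197.176.64/26 -> H0 at depth 26
  add 152.197.176.0/25 -> H3 at depth 25
  add 0.0.0.0/0 -> H3 at depth 0
  add 245.246.71.128/25 -> H0 at depth 25
  del 20.170.0.0/16 (clear depth 16)
  Q 20.160.7.87: descend 000101001010 ; hops seen [H3,H4] ; pick H4
  Q 245.246.71.131: descend 1111010111110110010001111 ; hops seen [H3,H0] ; pick H0
  add 152.192.0.0/13 -> H5 at depth 13
  del 20.170.15.224/28 (clear depth 28)
  add 0.0.0.0/0 -> H2 at depth 0
  Q 20.160.172.152: descend 000101001010 ; hops seen [H2,H4] ; pick H4
  add 0.0.0.0/0 -> H6 at depth 0
  add 20.170.0.0/18 -> H0 at depth 18
  add 20.170.0.0/20 -> H3 at depth 20
  Q 20.170.0.0: descend 00010100101010100000 ; hops seen [H6,H4,H0,H3] ; pick H3
  Q 152.197.176.78: descend 10011000110001011011000001 ; hops seen [H6,H5,H5,H3,H0] ; pick H0
  Q 152.197.44.147: descend 1001100011000101 ; hops seen [H6,H5,H5] ; pick H5
  add 0.0.0.0/0 -> H1 at depth 0
  add 245.246.64.0/20 -> H1 at depth 20
  add 152.0.0.0/7 -> H6 at depth 7
  add 20.0.0.0/8 -> H4 at depth 8
  Q 245.246.71.199: descend 1111010111110110010001111 ; hops seen [H1,H1,H0] ; pick H0
  add 20.168.0.0/14 -> H4 at depth 14

== LOOKUPS ==
["H0","H4","H0","H4","H3","H0","H5","H0"]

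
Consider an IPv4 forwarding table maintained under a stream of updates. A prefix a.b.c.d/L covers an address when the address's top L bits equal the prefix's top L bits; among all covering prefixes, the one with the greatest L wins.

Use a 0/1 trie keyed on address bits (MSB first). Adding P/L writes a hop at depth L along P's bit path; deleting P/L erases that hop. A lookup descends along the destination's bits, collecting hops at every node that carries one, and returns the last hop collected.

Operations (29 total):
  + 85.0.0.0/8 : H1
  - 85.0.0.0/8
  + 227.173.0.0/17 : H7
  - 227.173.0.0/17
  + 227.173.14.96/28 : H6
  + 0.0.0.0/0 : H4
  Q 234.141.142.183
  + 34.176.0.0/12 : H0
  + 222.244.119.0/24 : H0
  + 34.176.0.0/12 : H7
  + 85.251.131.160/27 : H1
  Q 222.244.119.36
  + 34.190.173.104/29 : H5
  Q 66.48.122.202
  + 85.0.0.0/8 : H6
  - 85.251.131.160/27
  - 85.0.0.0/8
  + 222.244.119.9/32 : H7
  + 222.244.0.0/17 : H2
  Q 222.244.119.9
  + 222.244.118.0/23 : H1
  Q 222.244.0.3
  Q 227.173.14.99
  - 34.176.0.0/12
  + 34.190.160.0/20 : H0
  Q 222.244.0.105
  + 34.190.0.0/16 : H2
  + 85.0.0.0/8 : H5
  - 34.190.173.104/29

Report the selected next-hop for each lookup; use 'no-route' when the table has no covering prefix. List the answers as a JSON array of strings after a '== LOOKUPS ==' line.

Trace:
  + 85.0.0.0/8 (H1) depth=8
  - 85.0.0.0/8 clear@8
  + 227.173.0.0/17 (H7) depth=17
  - 227.173.0.0/17 clear@17
  + 227.173.14.96/28 (H6) depth=28
  + 0.0.0.0/0 (H4) depth=0
  lookup 234.141.142.183: bits 1110 walk d0:H4→d1:-→d2:-→d3:-→d4:- -> H4
  + 34.176.0.0/12 (H0) depth=12
  + 222.244.119.0/24 (H0) depth=24
  + 34.176.0.0/12 (H7) depth=12
  + 85.251.131.160/27 (H1) depth=27
  lookup 222.244.119.36: bits 110111101111010001110111 walk d0:H4→d1:-→d2:-→d3:-→d4:-→d5:-→d6:-→d7:-→d8:-→d9:-→d10:-→d11:-→d12:-→d13:-→d14:-→d15:-→d16:-→d17:-→d18:-→d19:-→d20:-→d21:-→d22:-→d23:-→d24:H0 -> H0
  + 34.190.173.104/29 (H5) depth=29
  lookup 66.48.122.202: bits 010 walk d0:H4→d1:-→d2:-→d3:- -> H4
  + 85.0.0.0/8 (H6) depth=8
  - 85.251.131.160/27 clear@27
  - 85.0.0.0/8 clear@8
  + 222.244.119.9/32 (H7) depth=32
  + 222.244.0.0/17 (H2) depth=17
  lookup 222.244.119.9: bits 11011110111101000111011100001001 walk d0:H4→d1:-→d2:-→d3:-→d4:-→d5:-→d6:-→d7:-→d8:-→d9:-→d10:-→d11:-→d12:-→d13:-→d14:-→d15:-→d16:-→d17:H2→d18:-→d19:-→d20:-→d21:-→d22:-→d23:-→d24:H0→d25:-→d26:-→d27:-→d28:-→d29:-→d30:-→d31:-→d32:H7 -> H7
  + 222.244.118.0/23 (H1) depth=23
  lookup 222.244.0.3: bits 11011110111101000 walk d0:H4→d1:-→d2:-→d3:-→d4:-→d5:-→d6:-→d7:-→d8:-→d9:-→d10:-→d11:-→d12:-→d13:-→d14:-→d15:-→d16:-→d17:H2 -> H2
  lookup 227.173.14.99: bits 1110001110101101000011100110 walk d0:H4→d1:-→d2:-→d3:-→d4:-→d5:-→d6:-→d7:-→d8:-→d9:-→d10:-→d11:-→d12:-→d13:-→d14:-→d15:-→d16:-→d17:-→d18:-→d19:-→d20:-→d21:-→d22:-→d23:-→d24:-→d25:-→d26:-→d27:-→d28:H6 -> H6
  - 34.176.0.0/12 clear@12
  + 34.190.160.0/20 (H0) depth=20
  lookup 222.244.0.105: bits 11011110111101000 walk d0:H4→d1:-→d2:-→d3:-→d4:-→d5:-→d6:-→d7:-→d8:-→d9:-→d10:-→d11:-→d12:-→d13:-→d14:-→d15:-→d16:-→d17:H2 -> H2
  + 34.190.0.0/16 (H2) depth=16
  + 85.0.0.0/8 (H5) depth=8
  - 34.190.173.104/29 clear@29

== LOOKUPS ==
["H4","H0","H4","H7","H2","H6","H2"]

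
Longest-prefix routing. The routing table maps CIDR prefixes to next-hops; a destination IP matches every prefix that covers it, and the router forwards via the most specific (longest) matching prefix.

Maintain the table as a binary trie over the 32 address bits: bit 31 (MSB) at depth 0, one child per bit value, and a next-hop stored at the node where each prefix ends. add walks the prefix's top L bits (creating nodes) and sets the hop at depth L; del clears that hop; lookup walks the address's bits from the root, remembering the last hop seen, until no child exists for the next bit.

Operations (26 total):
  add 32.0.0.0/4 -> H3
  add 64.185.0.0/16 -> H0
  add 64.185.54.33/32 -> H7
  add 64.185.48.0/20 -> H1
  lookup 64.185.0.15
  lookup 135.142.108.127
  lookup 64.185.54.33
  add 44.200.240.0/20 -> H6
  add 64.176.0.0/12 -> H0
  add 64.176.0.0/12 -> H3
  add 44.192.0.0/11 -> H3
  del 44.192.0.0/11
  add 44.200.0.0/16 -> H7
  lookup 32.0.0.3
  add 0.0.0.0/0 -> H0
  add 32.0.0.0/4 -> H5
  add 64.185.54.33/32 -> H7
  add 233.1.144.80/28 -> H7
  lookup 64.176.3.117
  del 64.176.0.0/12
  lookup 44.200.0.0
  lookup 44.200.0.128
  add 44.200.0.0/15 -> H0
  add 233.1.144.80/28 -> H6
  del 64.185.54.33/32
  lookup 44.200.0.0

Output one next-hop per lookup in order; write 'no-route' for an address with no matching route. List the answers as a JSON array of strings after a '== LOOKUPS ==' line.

Process each operation:
  + 32.0.0.0/4 (H3) depth=4
  + 64.185.0.0/16 (H0) depth=16
  + 64.185.54.33/32 (H7) depth=32
  + 64.185.48.0/20 (H1) depth=20
  ? 64.185.0.15  path d0:-→d1:-→d2:-→d3:-→d4:-→d5:-→d6:-→d7:-→d8:-→d9:-→d10:-→d11:-→d12:-→d13:-→d14:-→d15:-→d16:H0→d17:-→d18:-  best=H0
  ? 135.142.108.127  path d0:-  best=no-route
  ? 64.185.54.33  path d0:-→d1:-→d2:-→d3:-→d4:-→d5:-→d6:-→d7:-→d8:-→d9:-→d10:-→d11:-→d12:-→d13:-→d14:-→d15:-→d16:H0→d17:-→d18:-→d19:-→d20:H1→d21:-→d22:-→d23:-→d24:-→d25:-→d26:-→d27:-→d28:-→d29:-→d30:-→d31:-→d32:H7  best=H7
  + 44.200.240.0/20 (H6) depth=20
  + 64.176.0.0/12 (H0) depth=12
  + 64.176.0.0/12 (H3) depth=12
  + 44.192.0.0/11 (H3) depth=11
  del 44.192.0.0/11 (clear depth 11)
  + 44.200.0.0/16 (H7) depth=16
  ? 32.0.0.3  path d0:-→d1:-→d2:-→d3:-→d4:H3  best=H3
  + 0.0.0.0/0 (H0) depth=0
  + 32.0.0.0/4 (H5) depth=4
  + 64.185.54.33/32 (H7) depth=32
  + 233.1.144.80/28 (H7) depth=28
  ? 64.176.3.117  path d0:H0→d1:-→d2:-→d3:-→d4:-→d5:-→d6:-→d7:-→d8:-→d9:-→d10:-→d11:-→d12:H3  best=H3
  del 64.176.0.0/12 (clear depth 12)
  ? 44.200.0.0  path d0:H0→d1:-→d2:-→d3:-→d4:H5→d5:-→d6:-→d7:-→d8:-→d9:-→d10:-→d11:-→d12:-→d13:-→d14:-→d15:-→d16:H7  best=H7
  ? 44.200.0.128  path d0:H0→d1:-→d2:-→d3:-→d4:H5→d5:-→d6:-→d7:-→d8:-→d9:-→d10:-→d11:-→d12:-→d13:-→d14:-→d15:-→d16:H7  best=H7
  + 44.200.0.0/15 (H0) depth=15
  + 233.1.144.80/28 (H6) depth=28
  del 64.185.54.33/32 (clear depth 32)
  ? 44.200.0.0  path d0:H0→d1:-→d2:-→d3:-→d4:H5→d5:-→d6:-→d7:-→d8:-→d9:-→d10:-→d11:-→d12:-→d13:-→d14:-→d15:H0→d16:H7  best=H7

== LOOKUPS ==
["H0","no-route","H7","H3","H3","H7","H7","H7"]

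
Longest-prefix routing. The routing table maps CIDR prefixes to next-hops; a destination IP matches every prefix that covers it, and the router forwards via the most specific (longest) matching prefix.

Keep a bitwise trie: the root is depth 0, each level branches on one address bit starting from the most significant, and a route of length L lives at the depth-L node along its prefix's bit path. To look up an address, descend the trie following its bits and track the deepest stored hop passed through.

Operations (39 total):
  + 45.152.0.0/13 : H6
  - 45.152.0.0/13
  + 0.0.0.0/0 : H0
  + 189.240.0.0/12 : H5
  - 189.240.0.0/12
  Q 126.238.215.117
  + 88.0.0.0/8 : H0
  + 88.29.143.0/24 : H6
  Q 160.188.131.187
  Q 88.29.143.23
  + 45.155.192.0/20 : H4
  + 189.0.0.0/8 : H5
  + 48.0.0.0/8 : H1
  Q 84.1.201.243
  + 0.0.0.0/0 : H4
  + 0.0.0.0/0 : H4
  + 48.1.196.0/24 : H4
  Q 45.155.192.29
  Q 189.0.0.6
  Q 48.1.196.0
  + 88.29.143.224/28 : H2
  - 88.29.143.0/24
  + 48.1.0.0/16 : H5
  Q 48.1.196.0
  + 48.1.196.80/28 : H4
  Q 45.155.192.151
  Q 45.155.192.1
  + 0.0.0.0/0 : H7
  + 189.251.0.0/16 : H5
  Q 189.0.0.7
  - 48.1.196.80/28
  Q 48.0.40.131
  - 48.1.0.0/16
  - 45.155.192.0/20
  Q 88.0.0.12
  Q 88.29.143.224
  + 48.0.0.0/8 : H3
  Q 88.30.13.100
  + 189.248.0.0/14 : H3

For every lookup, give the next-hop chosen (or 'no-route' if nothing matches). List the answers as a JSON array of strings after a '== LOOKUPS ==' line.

Trace:
  add 45.152.0.0/13 -> H6 at depth 13
  - 45.152.0.0/13 clear@13
  add 0.0.0.0/0 -> H0 at depth 0
  add 189.240.0.0/12 -> H5 at depth 12
  - 189.240.0.0/12 clear@12
  lookup 126.238.215.117: bits 0 walk d0:H0→d1:- -> H0
  add 88.0.0.0/8 -> H0 at depth 8
  add 88.29.143.0/24 -> H6 at depth 24
  lookup 160.188.131.187: bits 101 walk d0:H0→d1:-→d2:-→d3:- -> H0
  lookup 88.29.143.23: bits 010110000001110110001111 walk d0:H0→d1:-→d2:-→d3:-→d4:-→d5:-→d6:-→d7:-→d8:H0→d9:-→d10:-→d11:-→d12:-→d13:-→d14:-→d15:-→d16:-→d17:-→d18:-→d19:-→d20:-→d21:-→d22:-→d23:-→d24:H6 -> H6
  add 45.155.192.0/20 -> H4 at depth 20
  add 189.0.0.0/8 -> H5 at depth 8
  add 48.0.0.0/8 -> H1 at depth 8
  lookup 84.1.201.243: bits 0101 walk d0:H0→d1:-→d2:-→d3:-→d4:- -> H0
  add 0.0.0.0/0 -> H4 at depth 0
  add 0.0.0.0/0 -> H4 at depth 0
  add 48.1.196.0/24 -> H4 at depth 24
  lookup 45.155.192.29: bits 00101101100110111100 walk d0:H4→d1:-→d2:-→d3:-→d4:-→d5:-→d6:-→d7:-→d8:-→d9:-→d10:-→d11:-→d12:-→d13:-→d14:-→d15:-→d16:-→d17:-→d18:-→d19:-→d20:H4 -> H4
  lookup 189.0.0.6: bits 10111101 walk d0:H4→d1:-→d2:-→d3:-→d4:-→d5:-→d6:-→d7:-→d8:H5 -> H5
  lookup 48.1.196.0: bits 001100000000000111000100 walk d0:H4→d1:-→d2:-→d3:-→d4:-→d5:-→d6:-→d7:-→d8:H1→d9:-→d10:-→d11:-→d12:-→d13:-→d14:-→d15:-→d16:-→d17:-→d18:-→d19:-→d20:-→d21:-→d22:-→d23:-→d24:H4 -> H4
  add 88.29.143.224/28 -> H2 at depth 28
  - 88.29.143.0/24 clear@24
  add 48.1.0.0/16 -> H5 at depth 16
  lookup 48.1.196.0: bits 001100000000000111000100 walk d0:H4→d1:-→d2:-→d3:-→d4:-→d5:-→d6:-→d7:-→d8:H1→d9:-→d10:-→d11:-→d12:-→d13:-→d14:-→d15:-→d16:H5→d17:-→d18:-→d19:-→d20:-→d21:-→d22:-→d23:-→d24:H4 -> H4
  add 48.1.196.80/28 -> H4 at depth 28
  lookup 45.155.192.151: bits 00101101100110111100 walk d0:H4→d1:-→d2:-→d3:-→d4:-→d5:-→d6:-→d7:-→d8:-→d9:-→d10:-→d11:-→d12:-→d13:-→d14:-→d15:-→d16:-→d17:-→d18:-→d19:-→d20:H4 -> H4
  lookup 45.155.192.1: bits 00101101100110111100 walk d0:H4→d1:-→d2:-→d3:-→d4:-→d5:-→d6:-→d7:-→d8:-→d9:-→d10:-→d11:-→d12:-→d13:-→d14:-→d15:-→d16:-→d17:-→d18:-→d19:-→d20:H4 -> H4
  add 0.0.0.0/0 -> H7 at depth 0
  add 189.251.0.0/16 -> H5 at depth 16
  lookup 189.0.0.7: bits 10111101 walk d0:H7→d1:-→d2:-→d3:-→d4:-→d5:-→d6:-→d7:-→d8:H5 -> H5
  - 48.1.196.80/28 clear@28
  lookup 48.0.40.131: bits 001100000000000 walk d0:H7→d1:-→d2:-→d3:-→d4:-→d5:-→d6:-→d7:-→d8:H1→d9:-→d10:-→d11:-→d12:-→d13:-→d14:-→d15:- -> H1
  - 48.1.0.0/16 clear@16
  - 45.155.192.0/20 clear@20
  lookup 88.0.0.12: bits 01011000000 walk d0:H7→d1:-→d2:-→d3:-→d4:-→d5:-→d6:-→d7:-→d8:H0→d9:-→d10:-→d11:- -> H0
  lookup 88.29.143.224: bits 0101100000011101100011111110 walk d0:H7→d1:-→d2:-→d3:-→d4:-→d5:-→d6:-→d7:-→d8:H0→d9:-→d10:-→d11:-→d12:-→d13:-→d14:-→d15:-→d16:-→d17:-→d18:-→d19:-→d20:-→d21:-→d22:-→d23:-→d24:-→d25:-→d26:-→d27:-→d28:H2 -> H2
  add 48.0.0.0/8 -> H3 at depth 8
  lookup 88.30.13.100: bits 01011000000111 walk d0:H7→d1:-→d2:-→d3:-→d4:-→d5:-→d6:-→d7:-→d8:H0→d9:-→d10:-→d11:-→d12:-→d13:-→d14:- -> H0
  add 189.248.0.0/14 -> H3 at depth 14

== LOOKUPS ==
["H0","H0","H6","H0","H4","H5","H4","H4","H4","H4","H5","H1","H0","H2","H0"]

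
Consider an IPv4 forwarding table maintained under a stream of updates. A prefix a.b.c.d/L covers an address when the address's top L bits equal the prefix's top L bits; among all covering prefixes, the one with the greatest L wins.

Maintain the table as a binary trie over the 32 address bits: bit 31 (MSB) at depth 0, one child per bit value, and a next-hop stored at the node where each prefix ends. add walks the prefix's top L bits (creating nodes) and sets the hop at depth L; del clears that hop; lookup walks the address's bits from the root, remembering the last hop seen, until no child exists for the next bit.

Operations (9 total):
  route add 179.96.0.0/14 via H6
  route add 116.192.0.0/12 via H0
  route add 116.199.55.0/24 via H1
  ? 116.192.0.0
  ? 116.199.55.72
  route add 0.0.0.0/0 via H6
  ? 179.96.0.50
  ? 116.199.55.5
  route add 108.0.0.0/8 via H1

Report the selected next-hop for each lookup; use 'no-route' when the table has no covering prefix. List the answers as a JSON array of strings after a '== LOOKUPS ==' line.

Process each operation:
  + 179.96.0.0/14 (H6) depth=14
  + 116.192.0.0/12 (H0) depth=12
  + 116.199.55.0/24 (H1) depth=24
  lookup 116.192.0.0: bits 0111010011000 walk d0:-→d1:-→d2:-→d3:-→d4:-→d5:-→d6:-→d7:-→d8:-→d9:-→d10:-→d11:-→d12:H0→d13:- -> H0
  lookup 116.199.55.72: bits 011101001100011100110111 walk d0:-→d1:-→d2:-→d3:-→d4:-→d5:-→d6:-→d7:-→d8:-→d9:-→d10:-→d11:-→d12:H0→d13:-→d14:-→d15:-→d16:-→d17:-→d18:-→d19:-→d20:-→d21:-→d22:-→d23:-→d24:H1 -> H1
  + 0.0.0.0/0 (H6) depth=0
  lookup 179.96.0.50: bits 10110011011000 walk d0:H6→d1:-→d2:-→d3:-→d4:-→d5:-→d6:-→d7:-→d8:-→d9:-→d10:-→d11:-→d12:-→d13:-→d14:H6 -> H6
  lookup 116.199.55.5: bits 011101001100011100110111 walk d0:H6→d1:-→d2:-→d3:-→d4:-→d5:-→d6:-→d7:-→d8:-→d9:-→d10:-→d11:-→d12:H0→d13:-→d14:-→d15:-→d16:-→d17:-→d18:-→d19:-→d20:-→d21:-→d22:-→d23:-→d24:H1 -> H1
  + 108.0.0.0/8 (H1) depth=8

== LOOKUPS ==
["H0","H1","H6","H1"]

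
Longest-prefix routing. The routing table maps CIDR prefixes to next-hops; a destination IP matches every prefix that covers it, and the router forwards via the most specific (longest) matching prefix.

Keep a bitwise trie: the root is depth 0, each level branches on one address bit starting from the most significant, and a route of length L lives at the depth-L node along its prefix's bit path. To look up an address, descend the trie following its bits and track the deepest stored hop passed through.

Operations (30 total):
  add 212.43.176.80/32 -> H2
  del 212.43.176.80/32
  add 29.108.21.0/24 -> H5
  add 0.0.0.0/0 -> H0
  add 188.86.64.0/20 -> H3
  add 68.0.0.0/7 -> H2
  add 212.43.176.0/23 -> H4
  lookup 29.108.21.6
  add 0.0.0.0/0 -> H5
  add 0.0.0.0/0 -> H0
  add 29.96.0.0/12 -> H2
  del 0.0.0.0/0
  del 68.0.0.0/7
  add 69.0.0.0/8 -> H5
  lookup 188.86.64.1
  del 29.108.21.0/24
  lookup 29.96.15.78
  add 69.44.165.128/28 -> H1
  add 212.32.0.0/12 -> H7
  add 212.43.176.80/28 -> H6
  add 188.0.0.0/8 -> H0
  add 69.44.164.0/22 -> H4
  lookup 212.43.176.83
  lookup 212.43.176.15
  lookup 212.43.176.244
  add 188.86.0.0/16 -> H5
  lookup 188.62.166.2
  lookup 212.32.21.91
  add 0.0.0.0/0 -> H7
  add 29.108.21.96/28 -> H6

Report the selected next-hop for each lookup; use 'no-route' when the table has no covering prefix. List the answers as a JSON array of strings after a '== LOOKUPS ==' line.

Apply in order:
  + 212.43.176.80/32 (H2) depth=32
  - 212.43.176.80/32 clear@32
  + 29.108.21.0/24 (H5) depth=24
  + 0.0.0.0/0 (H0) depth=0
  + 188.86.64.0/20 (H3) depth=20
  + 68.0.0.0/7 (H2) depth=7
  + 212.43.176.0/23 (H4) depth=23
  lookup 29.108.21.6: bits 000111010110110000010101 walk d0:H0→d1:-→d2:-→d3:-→d4:-→d5:-→d6:-→d7:-→d8:-→d9:-→d10:-→d11:-→d12:-→d13:-→d14:-→d15:-→d16:-→d17:-→d18:-→d19:-→d20:-→d21:-→d22:-→d23:-→d24:H5 -> H5
  + 0.0.0.0/0 (H5) depth=0
  + 0.0.0.0/0 (H0) depth=0
  + 29.96.0.0/12 (H2) depth=12
  - 0.0.0.0/0 clear@0
  - 68.0.0.0/7 clear@7
  + 69.0.0.0/8 (H5) depth=8
  lookup 188.86.64.1: bits 10111100010101100100 walk d0:-→d1:-→d2:-→d3:-→d4:-→d5:-→d6:-→d7:-→d8:-→d9:-→d10:-→d11:-→d12:-→d13:-→d14:-→d15:-→d16:-→d17:-→d18:-→d19:-→d20:H3 -> H3
  - 29.108.21.0/24 clear@24
  lookup 29.96.15.78: bits 000111010110 walk d0:-→d1:-→d2:-→d3:-→d4:-→d5:-→d6:-→d7:-→d8:-→d9:-→d10:-→d11:-→d12:H2 -> H2
  + 69.44.165.128/28 (H1) depth=28
  + 212.32.0.0/12 (H7) depth=12
  + 212.43.176.80/28 (H6) depth=28
  + 188.0.0.0/8 (H0) depth=8
  + 69.44.164.0/22 (H4) depth=22
  lookup 212.43.176.83: bits 110101000010101110110000010100 walk d0:-→d1:-→d2:-→d3:-→d4:-→d5:-→d6:-→d7:-→d8:-→d9:-→d10:-→d11:-→d12:H7→d13:-→d14:-→d15:-→d16:-→d17:-→d18:-→d19:-→d20:-→d21:-→d22:-→d23:H4→d24:-→d25:-→d26:-→d27:-→d28:H6→d29:-→d30:- -> H6
  lookup 212.43.176.15: bits 1101010000101011101100000 walk d0:-→d1:-→d2:-→d3:-→d4:-→d5:-→d6:-→d7:-→d8:-→d9:-→d10:-→d11:-→d12:H7→d13:-→d14:-→d15:-→d16:-→d17:-→d18:-→d19:-→d20:-→d21:-→d22:-→d23:H4→d24:-→d25:- -> H4
  lookup 212.43.176.244: bits 110101000010101110110000 walk d0:-→d1:-→d2:-→d3:-→d4:-→d5:-→d6:-→d7:-→d8:-→d9:-→d10:-→d11:-→d12:H7→d13:-→d14:-→d15:-→d16:-→d17:-→d18:-→d19:-→d20:-→d21:-→d22:-→d23:H4→d24:- -> H4
  + 188.86.0.0/16 (H5) depth=16
  lookup 188.62.166.2: bits 101111000 walk d0:-→d1:-→d2:-→d3:-→d4:-→d5:-→d6:-→d7:-→d8:H0→d9:- -> H0
  lookup 212.32.21.91: bits 110101000010 walk d0:-→d1:-→d2:-→d3:-→d4:-→d5:-→d6:-→d7:-→d8:-→d9:-→d10:-→d11:-→d12:H7 -> H7
  + 0.0.0.0/0 (H7) depth=0
  + 29.108.21.96/28 (H6) depth=28

== LOOKUPS ==
["H5","H3","H2","H6","H4","H4","H0","H7"]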